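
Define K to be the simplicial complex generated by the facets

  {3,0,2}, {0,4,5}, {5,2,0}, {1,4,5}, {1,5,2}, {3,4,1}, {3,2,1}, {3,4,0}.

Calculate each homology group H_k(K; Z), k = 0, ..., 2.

Order the vertices as 0 < 1 < 2 < 3 < 4 < 5. Listing each simplex with vertices in this order, K has dimension 2 with simplices:

  0-simplices (6): [0], [1], [2], [3], [4], [5]
  1-simplices (12): [0,2], [0,3], [0,4], [0,5], [1,2], [1,3], [1,4], [1,5], [2,3], [2,5], [3,4], [4,5]
  2-simplices (8): [0,2,3], [0,2,5], [0,3,4], [0,4,5], [1,2,3], [1,2,5], [1,3,4], [1,4,5]

Hence C_0 ≅ Z^6, C_1 ≅ Z^12, C_2 ≅ Z^8.

∂_1: C_1 → C_0 maps an edge to its endpoints' difference, ∂[p,q] = q − p.
The 6×12 boundary matrix has rank 5 and Smith normal form diag(1,1,1,1,1).

∂_2: C_2 → C_1 maps a triangle to the signed sum of its edges. For instance
  ∂[1,4,5] = [4,5] − [1,5] + [1,4],
  ∂[0,2,3] = [2,3] − [0,3] + [0,2].
The 12×8 boundary matrix has rank 7 and Smith normal form diag(1,1,1,1,1,1,1).

Reading off H_k = ker ∂_k / im ∂_{k+1}:

  H_0: rank C_0 − rank ∂_1 = 6 − 5 = 1, and the invariant factors of ∂_1 are all 1, so H_0 = Z.
  H_1: rank ker ∂_1 − rank ∂_2 = (12 − 5) − 7 = 0, and the invariant factors of ∂_2 are all 1, so H_1 = 0.
  H_2: rank ker ∂_2 − rank ∂_3 = (8 − 7) − 0 = 1, and there is no ∂_3, so H_2 = Z.

(K is a triangulation of the 2-sphere S^2.)

H_0 = Z,  H_1 = 0,  H_2 = Z.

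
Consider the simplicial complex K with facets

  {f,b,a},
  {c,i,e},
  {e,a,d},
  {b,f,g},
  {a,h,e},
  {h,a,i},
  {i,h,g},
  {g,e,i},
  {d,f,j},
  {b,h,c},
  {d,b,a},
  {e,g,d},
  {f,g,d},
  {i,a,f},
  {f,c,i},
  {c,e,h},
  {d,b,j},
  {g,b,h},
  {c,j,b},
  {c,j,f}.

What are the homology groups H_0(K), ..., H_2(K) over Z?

K has 10 vertices, 30 edges, 20 triangles.
rank ∂_0 = 0, rank ∂_1 = 9 ⇒ b_0 = 10 − 0 − 9 = 1; all invariant factors of ∂_1 are 1 so no torsion. So H_0 ≅ Z.
rank ∂_1 = 9, rank ∂_2 = 20 ⇒ b_1 = 30 − 9 − 20 = 1; ∂_2 has invariant factor(s) [2] giving torsion. So H_1 ≅ Z × Z/2.
rank ∂_2 = 20, rank ∂_3 = 0 ⇒ b_2 = 20 − 20 − 0 = 0. So H_2 ≅ 0.

H_0 ≅ Z,  H_1 ≅ Z × Z/2,  H_2 = 0.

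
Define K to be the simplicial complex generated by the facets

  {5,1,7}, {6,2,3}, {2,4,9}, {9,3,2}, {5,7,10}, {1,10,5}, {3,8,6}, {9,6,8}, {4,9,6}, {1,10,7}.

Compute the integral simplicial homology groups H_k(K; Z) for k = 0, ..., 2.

H_0 ≅ Z^2,  H_1 ≅ Z,  H_2 ≅ Z.

Take the total order 1 < 2 < 3 < 4 < 5 < 6 < 7 < 8 < 9 < 10 on the vertex set. Then K (dimension 2) consists of the simplices:

  0-simplices (10): [1], [2], [3], [4], [5], [6], [7], [8], [9], [10]
  1-simplices (18): [1,5], [1,7], [1,10], [2,3], [2,4], [2,6], [2,9], [3,6], [3,8], [3,9], [4,6], [4,9], [5,7], [5,10], [6,8], [6,9], [7,10], [8,9]
  2-simplices (10): [1,5,7], [1,5,10], [1,7,10], [2,3,6], [2,3,9], [2,4,9], [3,6,8], [4,6,9], [5,7,10], [6,8,9]

giving chain groups C_0 ≅ Z^10, C_1 ≅ Z^18, C_2 ≅ Z^10.

∂_1: C_1 → C_0 sends each edge [p,q] (with p < q) to q − p. For instance
  ∂[6,8] = [8] − [6].
The resulting 10×18 matrix has rank 8, and its Smith normal form has invariant factors (1,1,1,1,1,1,1,1).

Boundary ∂_2: C_2 → C_1 sends each 2-simplex [p,q,r] to [q,r] − [p,r] + [p,q]. For instance
  ∂[2,4,9] = [4,9] − [2,9] + [2,4],
  ∂[2,3,9] = [3,9] − [2,9] + [2,3].
This gives a 18×10 integer matrix of rank 9; reducing to Smith normal form yields diagonal entries (1,1,1,1,1,1,1,1,1).

Now H_k = ker ∂_k / im ∂_{k+1}, so:

  H_0: rank C_0 − rank ∂_1 = 10 − 8 = 2, and the invariant factors of ∂_1 are all 1, so H_0 ≅ Z^2.
  H_1: rank ker ∂_1 − rank ∂_2 = (18 − 8) − 9 = 1, and the invariant factors of ∂_2 are all 1, so H_1 ≅ Z.
  H_2: rank ker ∂_2 − rank ∂_3 = (10 − 9) − 0 = 1, and there is no ∂_3, so H_2 ≅ Z.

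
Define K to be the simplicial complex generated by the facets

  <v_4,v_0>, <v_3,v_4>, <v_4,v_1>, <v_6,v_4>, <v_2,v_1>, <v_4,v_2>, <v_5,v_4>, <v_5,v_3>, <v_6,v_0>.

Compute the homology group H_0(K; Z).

H_0 ≅ Z.

K has 7 vertices, 9 edges.
rank ∂_0 = 0, rank ∂_1 = 6 ⇒ b_0 = 7 − 0 − 6 = 1; all invariant factors of ∂_1 are 1 so no torsion. So H_0 ≅ Z.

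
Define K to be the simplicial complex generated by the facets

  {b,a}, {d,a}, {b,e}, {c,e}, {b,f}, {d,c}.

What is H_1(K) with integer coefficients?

We work with the vertex ordering a < b < c < d < e < f. The simplices of K, each written with vertices in increasing order, are:

  0-simplices (6): a, b, c, d, e, f
  1-simplices (6): ab, ad, be, bf, cd, ce

so the chain groups are C_0 ≅ Z^6, C_1 ≅ Z^6.

The boundary map ∂_1: C_1 → C_0 is given by ∂[p,q] = [q] − [p]. For instance
  ∂be = e − b.
The resulting 6×6 matrix has rank 5, and its Smith normal form has invariant factors (1,1,1,1,1).

Computing H_k = (kernel of ∂_k) / (image of ∂_{k+1}):

  H_1: rank ker ∂_1 − rank ∂_2 = (6 − 5) − 0 = 1, and there is no ∂_2, so H_1 ≅ Z.

H_1 ≅ Z.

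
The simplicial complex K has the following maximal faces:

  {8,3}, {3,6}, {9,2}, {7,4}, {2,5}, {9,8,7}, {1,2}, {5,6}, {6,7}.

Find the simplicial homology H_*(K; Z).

H_0 = Z,  H_1 = Z^2,  H_2 = 0.

Fix the vertex order 1 < 2 < 3 < 4 < 5 < 6 < 7 < 8 < 9 and write every simplex with vertices in increasing order. Then dim K = 2 and the simplices of K are:

  0-simplices (9): [1], [2], [3], [4], [5], [6], [7], [8], [9]
  1-simplices (11): [1,2], [2,5], [2,9], [3,6], [3,8], [4,7], [5,6], [6,7], [7,8], [7,9], [8,9]
  2-simplices (1): [7,8,9]

Hence C_0 ≅ Z^9, C_1 ≅ Z^11, C_2 ≅ Z^1.

∂_1: C_1 → C_0 is given by ∂[p,q] = [q] − [p]. For instance
  ∂[3,8] = [8] − [3].
The 9×11 boundary matrix has rank 8 and Smith normal form diag(1,1,1,1,1,1,1,1).

Boundary ∂_2: C_2 → C_1 maps a triangle to the signed sum of its edges. For instance
  ∂[7,8,9] = [8,9] − [7,9] + [7,8].
The 11×1 boundary matrix has rank 1 and Smith normal form diag(1).

Reading off H_k = ker ∂_k / im ∂_{k+1}:

  H_0: rank C_0 − rank ∂_1 = 9 − 8 = 1, and the invariant factors of ∂_1 are all 1, so H_0 = Z.
  H_1: rank ker ∂_1 − rank ∂_2 = (11 − 8) − 1 = 2, and the invariant factors of ∂_2 are all 1, so H_1 = Z^2.
  H_2: rank ker ∂_2 − rank ∂_3 = (1 − 1) − 0 = 0, and there is no ∂_3, so H_2 = 0.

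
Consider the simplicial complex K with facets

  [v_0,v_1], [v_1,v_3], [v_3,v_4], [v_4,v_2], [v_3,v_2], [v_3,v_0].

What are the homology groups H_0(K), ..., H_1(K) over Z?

K has 5 vertices, 6 edges.
rank ∂_0 = 0, rank ∂_1 = 4 ⇒ b_0 = 5 − 0 − 4 = 1; all invariant factors of ∂_1 are 1 so no torsion. So H_0 = Z.
rank ∂_1 = 4, rank ∂_2 = 0 ⇒ b_1 = 6 − 4 − 0 = 2. So H_1 = Z^2.

H_0 ≅ Z,  H_1 ≅ Z^2.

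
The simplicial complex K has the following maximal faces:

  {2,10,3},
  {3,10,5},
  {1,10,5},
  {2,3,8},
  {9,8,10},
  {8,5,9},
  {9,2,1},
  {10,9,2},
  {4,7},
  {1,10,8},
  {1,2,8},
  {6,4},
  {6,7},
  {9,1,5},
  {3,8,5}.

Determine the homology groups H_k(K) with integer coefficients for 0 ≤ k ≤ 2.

Order the vertices as 1 < 2 < 3 < 4 < 5 < 6 < 7 < 8 < 9 < 10. Listing each simplex with vertices in this order, K has dimension 2 with simplices:

  0-simplices (10): [1], [2], [3], [4], [5], [6], [7], [8], [9], [10]
  1-simplices (21): [1,2], [1,5], [1,8], [1,9], [1,10], [2,3], [2,8], [2,9], [2,10], [3,5], [3,8], [3,10], [4,6], [4,7], [5,8], [5,9], [5,10], [6,7], [8,9], [8,10], [9,10]
  2-simplices (12): [1,2,8], [1,2,9], [1,5,9], [1,5,10], [1,8,10], [2,3,8], [2,3,10], [2,9,10], [3,5,8], [3,5,10], [5,8,9], [8,9,10]

so the chain groups are C_0 ≅ Z^10, C_1 ≅ Z^21, C_2 ≅ Z^12.

∂_1: C_1 → C_0 maps an edge to its endpoints' difference, ∂[p,q] = q − p. For instance
  ∂[2,3] = [3] − [2].
The resulting 10×21 matrix has rank 8, and its Smith normal form has invariant factors (1,1,1,1,1,1,1,1).

The boundary map ∂_2: C_2 → C_1 acts by ∂[p,q,r] = [q,r] − [p,r] + [p,q]. For instance
  ∂[2,3,10] = [3,10] − [2,10] + [2,3],
  ∂[1,8,10] = [8,10] − [1,10] + [1,8].
The 21×12 boundary matrix has rank 12 and Smith normal form diag(1,1,1,1,1,1,1,1,1,1,1,2).

Reading off H_k = ker ∂_k / im ∂_{k+1}:

  H_0: rank C_0 − rank ∂_1 = 10 − 8 = 2, and the invariant factors of ∂_1 are all 1, so H_0 = Z^2.
  H_1: rank ker ∂_1 − rank ∂_2 = (21 − 8) − 12 = 1, and ∂_2 has invariant factor 2 > 1, so H_1 = Z ⊕ Z/2Z.
  H_2: rank ker ∂_2 − rank ∂_3 = (12 − 12) − 0 = 0, and there is no ∂_3, so H_2 = 0.

As a check, the Euler characteristic is 10 − 21 + 12 = 1, which agrees with 2 − 1 + 0 = 1.

H_0 = Z^2,  H_1 = Z ⊕ Z/2Z,  H_2 = 0.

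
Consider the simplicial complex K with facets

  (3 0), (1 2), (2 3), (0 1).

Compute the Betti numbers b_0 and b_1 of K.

Take the total order 0 < 1 < 2 < 3 on the vertex set. Then K (dimension 1) consists of the simplices:

  0-simplices (4): [0], [1], [2], [3]
  1-simplices (4): [0,1], [0,3], [1,2], [2,3]

so the chain groups are C_0 ≅ Z^4, C_1 ≅ Z^4.

Boundary ∂_1: C_1 → C_0 sends each edge [p,q] (with p < q) to q − p. For instance
  ∂[1,2] = [2] − [1].
The resulting 4×4 matrix has rank 3, and its Smith normal form has invariant factors (1,1,1).

Now H_k = ker ∂_k / im ∂_{k+1}, so:

  H_0: rank C_0 − rank ∂_1 = 4 − 3 = 1, and the invariant factors of ∂_1 are all 1, so H_0 = Z.
  H_1: rank ker ∂_1 − rank ∂_2 = (4 − 3) − 0 = 1, and there is no ∂_2, so H_1 = Z.

(K is a triangulation of the circle S^1.)

Hence the Betti numbers are b_0 = 1, b_1 = 1.

b_0 = 1, b_1 = 1.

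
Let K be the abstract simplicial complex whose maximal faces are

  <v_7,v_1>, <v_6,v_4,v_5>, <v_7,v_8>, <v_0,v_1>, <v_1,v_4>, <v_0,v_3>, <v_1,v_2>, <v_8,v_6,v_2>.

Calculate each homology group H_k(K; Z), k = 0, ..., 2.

Order the vertices as v_0 < v_1 < v_2 < v_3 < v_4 < v_5 < v_6 < v_7 < v_8. Listing each simplex with vertices in this order, K has dimension 2 with simplices:

  0-simplices (9): [v_0], [v_1], [v_2], [v_3], [v_4], [v_5], [v_6], [v_7], [v_8]
  1-simplices (12): [v_0,v_1], [v_0,v_3], [v_1,v_2], [v_1,v_4], [v_1,v_7], [v_2,v_6], [v_2,v_8], [v_4,v_5], [v_4,v_6], [v_5,v_6], [v_6,v_8], [v_7,v_8]
  2-simplices (2): [v_2,v_6,v_8], [v_4,v_5,v_6]

giving chain groups C_0 ≅ Z^9, C_1 ≅ Z^12, C_2 ≅ Z^2.

∂_1: C_1 → C_0 is given by ∂[p,q] = [q] − [p]. For instance
  ∂[v_5,v_6] = [v_6] − [v_5].
As a 9×12 matrix over Z this has rank 8, with invariant factors (1,1,1,1,1,1,1,1).

∂_2: C_2 → C_1 sends each 2-simplex [p,q,r] to [q,r] − [p,r] + [p,q]. For instance
  ∂[v_4,v_5,v_6] = [v_5,v_6] − [v_4,v_6] + [v_4,v_5],
  ∂[v_2,v_6,v_8] = [v_6,v_8] − [v_2,v_8] + [v_2,v_6].
The 12×2 boundary matrix has rank 2 and Smith normal form diag(1,1).

From H_k ≅ ker(∂_k) / im(∂_{k+1}) we obtain:

  H_0: rank C_0 − rank ∂_1 = 9 − 8 = 1, and the invariant factors of ∂_1 are all 1, so H_0 ≅ Z.
  H_1: rank ker ∂_1 − rank ∂_2 = (12 − 8) − 2 = 2, and the invariant factors of ∂_2 are all 1, so H_1 ≅ Z^2.
  H_2: rank ker ∂_2 − rank ∂_3 = (2 − 2) − 0 = 0, and there is no ∂_3, so H_2 ≅ 0.

H_0 = Z,  H_1 = Z^2,  H_2 = 0.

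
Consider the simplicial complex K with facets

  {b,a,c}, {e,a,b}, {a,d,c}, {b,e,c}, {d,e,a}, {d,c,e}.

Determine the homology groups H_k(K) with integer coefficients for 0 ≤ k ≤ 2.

Take the total order a < b < c < d < e on the vertex set. Then K (dimension 2) consists of the simplices:

  0-simplices (5): a, b, c, d, e
  1-simplices (9): ab, ac, ad, ae, bc, be, cd, ce, de
  2-simplices (6): abc, abe, acd, ade, bce, cde

Hence C_0 ≅ Z^5, C_1 ≅ Z^9, C_2 ≅ Z^6.

∂_1: C_1 → C_0 sends each edge [p,q] (with p < q) to q − p. For instance
  ∂cd = d − c.
This gives a 5×9 integer matrix of rank 4; reducing to Smith normal form yields diagonal entries (1,1,1,1).

Boundary ∂_2: C_2 → C_1 acts by ∂[p,q,r] = [q,r] − [p,r] + [p,q]. For instance
  ∂acd = cd − ad + ac,
  ∂abc = bc − ac + ab.
The 9×6 boundary matrix has rank 5 and Smith normal form diag(1,1,1,1,1).

From H_k ≅ ker(∂_k) / im(∂_{k+1}) we obtain:

  H_0: rank C_0 − rank ∂_1 = 5 − 4 = 1, and the invariant factors of ∂_1 are all 1, so H_0 = Z.
  H_1: rank ker ∂_1 − rank ∂_2 = (9 − 4) − 5 = 0, and the invariant factors of ∂_2 are all 1, so H_1 = 0.
  H_2: rank ker ∂_2 − rank ∂_3 = (6 − 5) − 0 = 1, and there is no ∂_3, so H_2 = Z.

H_0 = Z,  H_1 = 0,  H_2 = Z.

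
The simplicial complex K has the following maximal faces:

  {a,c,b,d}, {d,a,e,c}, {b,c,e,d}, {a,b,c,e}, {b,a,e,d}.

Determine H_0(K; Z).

H_0 ≅ Z.

We work with the vertex ordering a < b < c < d < e. The simplices of K, each written with vertices in increasing order, are:

  0-simplices (5): a, b, c, d, e
  1-simplices (10): ab, ac, ad, ae, bc, bd, be, cd, ce, de
  2-simplices (10): abc, abd, abe, acd, ace, ade, bcd, bce, bde, cde
  3-simplices (5): abcd, abce, abde, acde, bcde

so the chain groups are C_0 ≅ Z^5, C_1 ≅ Z^10, C_2 ≅ Z^10, C_3 ≅ Z^5.

∂_1: C_1 → C_0 is given by ∂[p,q] = [q] − [p]. For instance
  ∂bd = d − b.
As a 5×10 matrix over Z this has rank 4, with invariant factors (1,1,1,1).

The boundary map ∂_2: C_2 → C_1 sends each 2-simplex [p,q,r] to [q,r] − [p,r] + [p,q]. For instance
  ∂abc = bc − ac + ab,
  ∂bcd = cd − bd + bc.
The resulting 10×10 matrix has rank 6, and its Smith normal form has invariant factors (1,1,1,1,1,1).

The boundary map ∂_3: C_3 → C_2 sends each 3-simplex σ to the alternating sum Σ_i (−1)^i (σ with its i-th vertex removed). For instance
  ∂abcd = bcd − acd + abd − abc,
  ∂abde = bde − ade + abe − abd.
As a 10×5 matrix over Z this has rank 4, with invariant factors (1,1,1,1).

Now H_k = ker ∂_k / im ∂_{k+1}, so:

  H_0: rank C_0 − rank ∂_1 = 5 − 4 = 1, and the invariant factors of ∂_1 are all 1, so H_0 = Z.

(K is a triangulation of the 3-sphere S^3.)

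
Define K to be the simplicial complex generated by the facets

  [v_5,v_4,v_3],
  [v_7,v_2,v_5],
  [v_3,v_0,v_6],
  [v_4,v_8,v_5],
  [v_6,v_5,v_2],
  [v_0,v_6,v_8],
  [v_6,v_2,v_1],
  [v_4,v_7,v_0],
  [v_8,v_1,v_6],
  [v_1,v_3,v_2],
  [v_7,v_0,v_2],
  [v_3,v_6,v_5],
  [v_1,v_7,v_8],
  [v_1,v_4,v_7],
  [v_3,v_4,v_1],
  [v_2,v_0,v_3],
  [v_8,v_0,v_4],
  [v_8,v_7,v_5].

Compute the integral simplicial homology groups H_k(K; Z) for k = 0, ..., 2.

K has 9 vertices, 27 edges, 18 triangles.
rank ∂_0 = 0, rank ∂_1 = 8 ⇒ b_0 = 9 − 0 − 8 = 1; all invariant factors of ∂_1 are 1 so no torsion. So H_0 ≅ Z.
rank ∂_1 = 8, rank ∂_2 = 18 ⇒ b_1 = 27 − 8 − 18 = 1; ∂_2 has invariant factor(s) [2] giving torsion. So H_1 ≅ Z ⊕ Z_2.
rank ∂_2 = 18, rank ∂_3 = 0 ⇒ b_2 = 18 − 18 − 0 = 0. So H_2 ≅ 0.

H_0 ≅ Z,  H_1 ≅ Z ⊕ Z_2,  H_2 = 0.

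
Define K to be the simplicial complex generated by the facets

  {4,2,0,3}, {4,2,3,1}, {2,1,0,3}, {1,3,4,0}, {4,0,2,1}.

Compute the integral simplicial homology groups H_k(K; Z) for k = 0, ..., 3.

H_0 ≅ Z,  H_1 = 0,  H_2 = 0,  H_3 ≅ Z.

K has 5 vertices, 10 edges, 10 triangles, 5 3-simplices.
rank ∂_0 = 0, rank ∂_1 = 4 ⇒ b_0 = 5 − 0 − 4 = 1; all invariant factors of ∂_1 are 1 so no torsion. So H_0 = Z.
rank ∂_1 = 4, rank ∂_2 = 6 ⇒ b_1 = 10 − 4 − 6 = 0; all invariant factors of ∂_2 are 1 so no torsion. So H_1 = 0.
rank ∂_2 = 6, rank ∂_3 = 4 ⇒ b_2 = 10 − 6 − 4 = 0; all invariant factors of ∂_3 are 1 so no torsion. So H_2 = 0.
rank ∂_3 = 4, rank ∂_4 = 0 ⇒ b_3 = 5 − 4 − 0 = 1. So H_3 = Z.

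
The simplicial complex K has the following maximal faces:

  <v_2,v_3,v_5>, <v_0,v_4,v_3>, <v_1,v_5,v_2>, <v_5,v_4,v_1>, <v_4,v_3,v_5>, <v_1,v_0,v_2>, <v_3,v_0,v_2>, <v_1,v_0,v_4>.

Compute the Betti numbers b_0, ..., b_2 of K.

b_0 = 1, b_1 = 0, b_2 = 1.

We work with the vertex ordering v_0 < v_1 < v_2 < v_3 < v_4 < v_5. The simplices of K, each written with vertices in increasing order, are:

  0-simplices (6): [v_0], [v_1], [v_2], [v_3], [v_4], [v_5]
  1-simplices (12): [v_0,v_1], [v_0,v_2], [v_0,v_3], [v_0,v_4], [v_1,v_2], [v_1,v_4], [v_1,v_5], [v_2,v_3], [v_2,v_5], [v_3,v_4], [v_3,v_5], [v_4,v_5]
  2-simplices (8): [v_0,v_1,v_2], [v_0,v_1,v_4], [v_0,v_2,v_3], [v_0,v_3,v_4], [v_1,v_2,v_5], [v_1,v_4,v_5], [v_2,v_3,v_5], [v_3,v_4,v_5]

giving chain groups C_0 ≅ Z^6, C_1 ≅ Z^12, C_2 ≅ Z^8.

∂_1: C_1 → C_0 sends each edge [p,q] (with p < q) to q − p.
The 6×12 boundary matrix has rank 5 and Smith normal form diag(1,1,1,1,1).

Boundary ∂_2: C_2 → C_1 acts by ∂[p,q,r] = [q,r] − [p,r] + [p,q]. For instance
  ∂[v_0,v_3,v_4] = [v_3,v_4] − [v_0,v_4] + [v_0,v_3],
  ∂[v_0,v_1,v_2] = [v_1,v_2] − [v_0,v_2] + [v_0,v_1].
The 12×8 boundary matrix has rank 7 and Smith normal form diag(1,1,1,1,1,1,1).

Reading off H_k = ker ∂_k / im ∂_{k+1}:

  H_0: rank C_0 − rank ∂_1 = 6 − 5 = 1, and the invariant factors of ∂_1 are all 1, so H_0 ≅ Z.
  H_1: rank ker ∂_1 − rank ∂_2 = (12 − 5) − 7 = 0, and the invariant factors of ∂_2 are all 1, so H_1 ≅ 0.
  H_2: rank ker ∂_2 − rank ∂_3 = (8 − 7) − 0 = 1, and there is no ∂_3, so H_2 ≅ Z.

Hence the Betti numbers are b_0 = 1, b_1 = 0, b_2 = 1.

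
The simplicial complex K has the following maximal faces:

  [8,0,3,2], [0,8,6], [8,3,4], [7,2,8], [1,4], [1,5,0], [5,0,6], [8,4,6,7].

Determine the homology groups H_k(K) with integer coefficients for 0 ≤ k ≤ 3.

Order the vertices as 0 < 1 < 2 < 3 < 4 < 5 < 6 < 7 < 8. Listing each simplex with vertices in this order, K has dimension 3 with simplices:

  0-simplices (9): [0], [1], [2], [3], [4], [5], [6], [7], [8]
  1-simplices (20): [0,1], [0,2], [0,3], [0,5], [0,6], [0,8], [1,4], [1,5], [2,3], [2,7], [2,8], [3,4], [3,8], [4,6], [4,7], [4,8], [5,6], [6,7], [6,8], [7,8]
  2-simplices (13): [0,1,5], [0,2,3], [0,2,8], [0,3,8], [0,5,6], [0,6,8], [2,3,8], [2,7,8], [3,4,8], [4,6,7], [4,6,8], [4,7,8], [6,7,8]
  3-simplices (2): [0,2,3,8], [4,6,7,8]

giving chain groups C_0 ≅ Z^9, C_1 ≅ Z^20, C_2 ≅ Z^13, C_3 ≅ Z^2.

Boundary ∂_1: C_1 → C_0 sends each edge [p,q] (with p < q) to q − p. For instance
  ∂[4,8] = [8] − [4].
This gives a 9×20 integer matrix of rank 8; reducing to Smith normal form yields diagonal entries (1,1,1,1,1,1,1,1).

The boundary map ∂_2: C_2 → C_1 acts by ∂[p,q,r] = [q,r] − [p,r] + [p,q]. For instance
  ∂[6,7,8] = [7,8] − [6,8] + [6,7],
  ∂[4,6,7] = [6,7] − [4,7] + [4,6].
The resulting 20×13 matrix has rank 11, and its Smith normal form has invariant factors (1,1,1,1,1,1,1,1,1,1,1).

Boundary ∂_3: C_3 → C_2 sends each 3-simplex σ to the alternating sum Σ_i (−1)^i (σ with its i-th vertex removed). For instance
  ∂[0,2,3,8] = [2,3,8] − [0,3,8] + [0,2,8] − [0,2,3],
  ∂[4,6,7,8] = [6,7,8] − [4,7,8] + [4,6,8] − [4,6,7].
As a 13×2 matrix over Z this has rank 2, with invariant factors (1,1).

Reading off H_k = ker ∂_k / im ∂_{k+1}:

  H_0: rank C_0 − rank ∂_1 = 9 − 8 = 1, and the invariant factors of ∂_1 are all 1, so H_0 = Z.
  H_1: rank ker ∂_1 − rank ∂_2 = (20 − 8) − 11 = 1, and the invariant factors of ∂_2 are all 1, so H_1 = Z.
  H_2: rank ker ∂_2 − rank ∂_3 = (13 − 11) − 2 = 0, and the invariant factors of ∂_3 are all 1, so H_2 = 0.
  H_3: rank ker ∂_3 − rank ∂_4 = (2 − 2) − 0 = 0, and there is no ∂_4, so H_3 = 0.

H_0 = Z,  H_1 = Z,  H_2 = 0,  H_3 = 0.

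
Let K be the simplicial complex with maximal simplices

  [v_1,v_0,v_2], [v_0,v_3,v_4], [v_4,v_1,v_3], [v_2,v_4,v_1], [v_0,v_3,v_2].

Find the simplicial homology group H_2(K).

H_2 = 0.

Fix the vertex order v_0 < v_1 < v_2 < v_3 < v_4 and write every simplex with vertices in increasing order. Then dim K = 2 and the simplices of K are:

  0-simplices (5): [v_0], [v_1], [v_2], [v_3], [v_4]
  1-simplices (10): [v_0,v_1], [v_0,v_2], [v_0,v_3], [v_0,v_4], [v_1,v_2], [v_1,v_3], [v_1,v_4], [v_2,v_3], [v_2,v_4], [v_3,v_4]
  2-simplices (5): [v_0,v_1,v_2], [v_0,v_2,v_3], [v_0,v_3,v_4], [v_1,v_2,v_4], [v_1,v_3,v_4]

so the chain groups are C_0 ≅ Z^5, C_1 ≅ Z^10, C_2 ≅ Z^5.

The boundary map ∂_1: C_1 → C_0 sends each edge [p,q] (with p < q) to q − p.
The resulting 5×10 matrix has rank 4, and its Smith normal form has invariant factors (1,1,1,1).

∂_2: C_2 → C_1 maps a triangle to the signed sum of its edges. For instance
  ∂[v_1,v_2,v_4] = [v_2,v_4] − [v_1,v_4] + [v_1,v_2],
  ∂[v_0,v_1,v_2] = [v_1,v_2] − [v_0,v_2] + [v_0,v_1].
The 10×5 boundary matrix has rank 5 and Smith normal form diag(1,1,1,1,1).

From H_k ≅ ker(∂_k) / im(∂_{k+1}) we obtain:

  H_2: rank ker ∂_2 − rank ∂_3 = (5 − 5) − 0 = 0, and there is no ∂_3, so H_2 ≅ 0.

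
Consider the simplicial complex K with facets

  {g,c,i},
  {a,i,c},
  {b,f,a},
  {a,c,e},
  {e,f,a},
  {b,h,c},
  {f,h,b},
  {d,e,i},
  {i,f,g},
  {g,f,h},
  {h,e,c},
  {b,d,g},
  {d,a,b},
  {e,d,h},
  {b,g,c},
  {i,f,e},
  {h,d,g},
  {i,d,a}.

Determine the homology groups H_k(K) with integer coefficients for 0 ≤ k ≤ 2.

H_0 ≅ Z,  H_1 ≅ Z ⊕ Z/2,  H_2 = 0.

Take the total order a < b < c < d < e < f < g < h < i on the vertex set. Then K (dimension 2) consists of the simplices:

  0-simplices (9): a, b, c, d, e, f, g, h, i
  1-simplices (27): ab, ac, ad, ae, af, ai, bc, bd, bf, bg, bh, ce, cg, ch, ci, de, dg, dh, di, ef, eh, ei, fg, fh, fi, gh, gi
  2-simplices (18): abd, abf, ace, aci, adi, aef, bcg, bch, bdg, bfh, ceh, cgi, deh, dei, dgh, efi, fgh, fgi

so the chain groups are C_0 ≅ Z^9, C_1 ≅ Z^27, C_2 ≅ Z^18.

∂_1: C_1 → C_0 is given by ∂[p,q] = [q] − [p].
This gives a 9×27 integer matrix of rank 8; reducing to Smith normal form yields diagonal entries (1,1,1,1,1,1,1,1).

The boundary map ∂_2: C_2 → C_1 maps a triangle to the signed sum of its edges. For instance
  ∂efi = fi − ei + ef,
  ∂adi = di − ai + ad.
As a 27×18 matrix over Z this has rank 18, with invariant factors (1,1,1,1,1,1,1,1,1,1,1,1,1,1,1,1,1,2).

Computing H_k = (kernel of ∂_k) / (image of ∂_{k+1}):

  H_0: rank C_0 − rank ∂_1 = 9 − 8 = 1, and the invariant factors of ∂_1 are all 1, so H_0 ≅ Z.
  H_1: rank ker ∂_1 − rank ∂_2 = (27 − 8) − 18 = 1, and ∂_2 has invariant factor 2 > 1, so H_1 ≅ Z ⊕ Z/2.
  H_2: rank ker ∂_2 − rank ∂_3 = (18 − 18) − 0 = 0, and there is no ∂_3, so H_2 ≅ 0.

(K is a triangulation of the Klein bottle.)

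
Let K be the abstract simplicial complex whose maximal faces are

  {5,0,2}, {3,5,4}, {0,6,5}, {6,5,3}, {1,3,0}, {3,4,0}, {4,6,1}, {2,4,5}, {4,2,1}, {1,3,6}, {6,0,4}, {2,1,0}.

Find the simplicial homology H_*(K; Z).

H_0 ≅ Z,  H_1 ≅ Z/2,  H_2 = 0.

We work with the vertex ordering 0 < 1 < 2 < 3 < 4 < 5 < 6. The simplices of K, each written with vertices in increasing order, are:

  0-simplices (7): [0], [1], [2], [3], [4], [5], [6]
  1-simplices (18): [0,1], [0,2], [0,3], [0,4], [0,5], [0,6], [1,2], [1,3], [1,4], [1,6], [2,4], [2,5], [3,4], [3,5], [3,6], [4,5], [4,6], [5,6]
  2-simplices (12): [0,1,2], [0,1,3], [0,2,5], [0,3,4], [0,4,6], [0,5,6], [1,2,4], [1,3,6], [1,4,6], [2,4,5], [3,4,5], [3,5,6]

so the chain groups are C_0 ≅ Z^7, C_1 ≅ Z^18, C_2 ≅ Z^12.

The boundary map ∂_1: C_1 → C_0 sends each edge [p,q] (with p < q) to q − p. For instance
  ∂[0,6] = [6] − [0].
This gives a 7×18 integer matrix of rank 6; reducing to Smith normal form yields diagonal entries (1,1,1,1,1,1).

The boundary map ∂_2: C_2 → C_1 maps a triangle to the signed sum of its edges. For instance
  ∂[0,2,5] = [2,5] − [0,5] + [0,2],
  ∂[0,4,6] = [4,6] − [0,6] + [0,4].
The resulting 18×12 matrix has rank 12, and its Smith normal form has invariant factors (1,1,1,1,1,1,1,1,1,1,1,2).

From H_k ≅ ker(∂_k) / im(∂_{k+1}) we obtain:

  H_0: rank C_0 − rank ∂_1 = 7 − 6 = 1, and the invariant factors of ∂_1 are all 1, so H_0 = Z.
  H_1: rank ker ∂_1 − rank ∂_2 = (18 − 6) − 12 = 0, and ∂_2 has invariant factor 2 > 1, so H_1 = Z/2.
  H_2: rank ker ∂_2 − rank ∂_3 = (12 − 12) − 0 = 0, and there is no ∂_3, so H_2 = 0.

As a check, the Euler characteristic is 7 − 18 + 12 = 1, which agrees with 1 − 0 + 0 = 1.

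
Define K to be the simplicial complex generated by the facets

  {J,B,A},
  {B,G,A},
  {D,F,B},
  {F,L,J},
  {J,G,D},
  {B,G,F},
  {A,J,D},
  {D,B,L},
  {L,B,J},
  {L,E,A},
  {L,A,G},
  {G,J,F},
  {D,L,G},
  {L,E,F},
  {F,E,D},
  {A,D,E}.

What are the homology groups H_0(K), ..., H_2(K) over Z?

H_0 ≅ Z,  H_1 ≅ Z^2,  H_2 ≅ Z.

Take the total order A < B < D < E < F < G < J < L on the vertex set. Then K (dimension 2) consists of the simplices:

  0-simplices (8): A, B, D, E, F, G, J, L
  1-simplices (24): AB, AD, AE, AG, AJ, AL, BD, BF, BG, BJ, BL, DE, DF, DG, DJ, DL, EF, EL, FG, FJ, FL, GJ, GL, JL
  2-simplices (16): ABG, ABJ, ADE, ADJ, AEL, AGL, BDF, BDL, BFG, BJL, DEF, DGJ, DGL, EFL, FGJ, FJL

giving chain groups C_0 ≅ Z^8, C_1 ≅ Z^24, C_2 ≅ Z^16.

The boundary map ∂_1: C_1 → C_0 sends each edge [p,q] (with p < q) to q − p.
The 8×24 boundary matrix has rank 7 and Smith normal form diag(1,1,1,1,1,1,1).

Boundary ∂_2: C_2 → C_1 maps a triangle to the signed sum of its edges. For instance
  ∂EFL = FL − EL + EF,
  ∂BDF = DF − BF + BD.
As a 24×16 matrix over Z this has rank 15, with invariant factors (1,1,1,1,1,1,1,1,1,1,1,1,1,1,1).

Computing H_k = (kernel of ∂_k) / (image of ∂_{k+1}):

  H_0: rank C_0 − rank ∂_1 = 8 − 7 = 1, and the invariant factors of ∂_1 are all 1, so H_0 ≅ Z.
  H_1: rank ker ∂_1 − rank ∂_2 = (24 − 7) − 15 = 2, and the invariant factors of ∂_2 are all 1, so H_1 ≅ Z^2.
  H_2: rank ker ∂_2 − rank ∂_3 = (16 − 15) − 0 = 1, and there is no ∂_3, so H_2 ≅ Z.

(K is a triangulation of the torus T^2.)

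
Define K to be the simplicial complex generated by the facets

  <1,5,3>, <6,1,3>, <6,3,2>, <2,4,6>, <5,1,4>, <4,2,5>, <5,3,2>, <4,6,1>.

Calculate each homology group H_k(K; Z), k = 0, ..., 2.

We work with the vertex ordering 1 < 2 < 3 < 4 < 5 < 6. The simplices of K, each written with vertices in increasing order, are:

  0-simplices (6): [1], [2], [3], [4], [5], [6]
  1-simplices (12): [1,3], [1,4], [1,5], [1,6], [2,3], [2,4], [2,5], [2,6], [3,5], [3,6], [4,5], [4,6]
  2-simplices (8): [1,3,5], [1,3,6], [1,4,5], [1,4,6], [2,3,5], [2,3,6], [2,4,5], [2,4,6]

giving chain groups C_0 ≅ Z^6, C_1 ≅ Z^12, C_2 ≅ Z^8.

The boundary map ∂_1: C_1 → C_0 maps an edge to its endpoints' difference, ∂[p,q] = q − p. For instance
  ∂[4,5] = [5] − [4].
The 6×12 boundary matrix has rank 5 and Smith normal form diag(1,1,1,1,1).

Boundary ∂_2: C_2 → C_1 sends each 2-simplex [p,q,r] to [q,r] − [p,r] + [p,q]. For instance
  ∂[2,3,6] = [3,6] − [2,6] + [2,3],
  ∂[2,4,5] = [4,5] − [2,5] + [2,4].
The 12×8 boundary matrix has rank 7 and Smith normal form diag(1,1,1,1,1,1,1).

Now H_k = ker ∂_k / im ∂_{k+1}, so:

  H_0: rank C_0 − rank ∂_1 = 6 − 5 = 1, and the invariant factors of ∂_1 are all 1, so H_0 ≅ Z.
  H_1: rank ker ∂_1 − rank ∂_2 = (12 − 5) − 7 = 0, and the invariant factors of ∂_2 are all 1, so H_1 ≅ 0.
  H_2: rank ker ∂_2 − rank ∂_3 = (8 − 7) − 0 = 1, and there is no ∂_3, so H_2 ≅ Z.

H_0 ≅ Z,  H_1 = 0,  H_2 ≅ Z.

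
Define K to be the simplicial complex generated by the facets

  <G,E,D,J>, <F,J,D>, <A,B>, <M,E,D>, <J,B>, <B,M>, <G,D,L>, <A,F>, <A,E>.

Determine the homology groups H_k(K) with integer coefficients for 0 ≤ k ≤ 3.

We work with the vertex ordering A < B < D < E < F < G < J < L < M. The simplices of K, each written with vertices in increasing order, are:

  0-simplices (9): A, B, D, E, F, G, J, L, M
  1-simplices (17): AB, AE, AF, BJ, BM, DE, DF, DG, DJ, DL, DM, EG, EJ, EM, FJ, GJ, GL
  2-simplices (7): DEG, DEJ, DEM, DFJ, DGJ, DGL, EGJ
  3-simplices (1): DEGJ

so the chain groups are C_0 ≅ Z^9, C_1 ≅ Z^17, C_2 ≅ Z^7, C_3 ≅ Z^1.

The boundary map ∂_1: C_1 → C_0 sends each edge [p,q] (with p < q) to q − p.
The resulting 9×17 matrix has rank 8, and its Smith normal form has invariant factors (1,1,1,1,1,1,1,1).

∂_2: C_2 → C_1 maps a triangle to the signed sum of its edges. For instance
  ∂DFJ = FJ − DJ + DF,
  ∂DGL = GL − DL + DG.
This gives a 17×7 integer matrix of rank 6; reducing to Smith normal form yields diagonal entries (1,1,1,1,1,1).

Boundary ∂_3: C_3 → C_2 sends each 3-simplex σ to the alternating sum Σ_i (−1)^i (σ with its i-th vertex removed). For instance
  ∂DEGJ = EGJ − DGJ + DEJ − DEG.
This gives a 7×1 integer matrix of rank 1; reducing to Smith normal form yields diagonal entries (1).

From H_k ≅ ker(∂_k) / im(∂_{k+1}) we obtain:

  H_0: rank C_0 − rank ∂_1 = 9 − 8 = 1, and the invariant factors of ∂_1 are all 1, so H_0 = Z.
  H_1: rank ker ∂_1 − rank ∂_2 = (17 − 8) − 6 = 3, and the invariant factors of ∂_2 are all 1, so H_1 = Z^3.
  H_2: rank ker ∂_2 − rank ∂_3 = (7 − 6) − 1 = 0, and the invariant factors of ∂_3 are all 1, so H_2 = 0.
  H_3: rank ker ∂_3 − rank ∂_4 = (1 − 1) − 0 = 0, and there is no ∂_4, so H_3 = 0.

H_0 ≅ Z,  H_1 ≅ Z^3,  H_2 = 0,  H_3 = 0.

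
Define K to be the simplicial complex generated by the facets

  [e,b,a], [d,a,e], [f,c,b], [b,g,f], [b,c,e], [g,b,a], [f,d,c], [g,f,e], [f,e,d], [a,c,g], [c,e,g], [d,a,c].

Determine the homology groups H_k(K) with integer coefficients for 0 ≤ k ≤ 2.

H_0 ≅ Z,  H_1 ≅ Z/2Z,  H_2 = 0.

Order the vertices as a < b < c < d < e < f < g. Listing each simplex with vertices in this order, K has dimension 2 with simplices:

  0-simplices (7): a, b, c, d, e, f, g
  1-simplices (18): ab, ac, ad, ae, ag, bc, be, bf, bg, cd, ce, cf, cg, de, df, ef, eg, fg
  2-simplices (12): abe, abg, acd, acg, ade, bce, bcf, bfg, cdf, ceg, def, efg

giving chain groups C_0 ≅ Z^7, C_1 ≅ Z^18, C_2 ≅ Z^12.

Boundary ∂_1: C_1 → C_0 sends each edge [p,q] (with p < q) to q − p.
The 7×18 boundary matrix has rank 6 and Smith normal form diag(1,1,1,1,1,1).

∂_2: C_2 → C_1 sends each 2-simplex [p,q,r] to [q,r] − [p,r] + [p,q]. For instance
  ∂cdf = df − cf + cd,
  ∂efg = fg − eg + ef.
The resulting 18×12 matrix has rank 12, and its Smith normal form has invariant factors (1,1,1,1,1,1,1,1,1,1,1,2).

Now H_k = ker ∂_k / im ∂_{k+1}, so:

  H_0: rank C_0 − rank ∂_1 = 7 − 6 = 1, and the invariant factors of ∂_1 are all 1, so H_0 = Z.
  H_1: rank ker ∂_1 − rank ∂_2 = (18 − 6) − 12 = 0, and ∂_2 has invariant factor 2 > 1, so H_1 = Z/2Z.
  H_2: rank ker ∂_2 − rank ∂_3 = (12 − 12) − 0 = 0, and there is no ∂_3, so H_2 = 0.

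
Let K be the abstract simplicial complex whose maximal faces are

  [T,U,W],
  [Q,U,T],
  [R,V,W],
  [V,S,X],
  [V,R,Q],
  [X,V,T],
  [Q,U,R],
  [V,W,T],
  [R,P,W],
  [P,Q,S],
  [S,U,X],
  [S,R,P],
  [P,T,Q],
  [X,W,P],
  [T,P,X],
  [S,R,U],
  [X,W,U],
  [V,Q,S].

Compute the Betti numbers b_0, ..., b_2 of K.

Order the vertices as P < Q < R < S < T < U < V < W < X. Listing each simplex with vertices in this order, K has dimension 2 with simplices:

  0-simplices (9): P, Q, R, S, T, U, V, W, X
  1-simplices (27): PQ, PR, PS, PT, PW, PX, QR, QS, QT, QU, QV, RS, RU, RV, RW, SU, SV, SX, TU, TV, TW, TX, UW, UX, VW, VX, WX
  2-simplices (18): PQS, PQT, PRS, PRW, PTX, PWX, QRU, QRV, QSV, QTU, RSU, RVW, SUX, SVX, TUW, TVW, TVX, UWX

Hence C_0 ≅ Z^9, C_1 ≅ Z^27, C_2 ≅ Z^18.

∂_1: C_1 → C_0 maps an edge to its endpoints' difference, ∂[p,q] = q − p. For instance
  ∂QV = V − Q.
As a 9×27 matrix over Z this has rank 8, with invariant factors (1,1,1,1,1,1,1,1).

Boundary ∂_2: C_2 → C_1 acts by ∂[p,q,r] = [q,r] − [p,r] + [p,q]. For instance
  ∂PTX = TX − PX + PT,
  ∂QRV = RV − QV + QR.
The 27×18 boundary matrix has rank 18 and Smith normal form diag(1,1,1,1,1,1,1,1,1,1,1,1,1,1,1,1,1,2).

Reading off H_k = ker ∂_k / im ∂_{k+1}:

  H_0: rank C_0 − rank ∂_1 = 9 − 8 = 1, and the invariant factors of ∂_1 are all 1, so H_0 ≅ Z.
  H_1: rank ker ∂_1 − rank ∂_2 = (27 − 8) − 18 = 1, and ∂_2 has invariant factor 2 > 1, so H_1 ≅ Z ⊕ Z/2.
  H_2: rank ker ∂_2 − rank ∂_3 = (18 − 18) − 0 = 0, and there is no ∂_3, so H_2 ≅ 0.

As a check, the Euler characteristic is 9 − 27 + 18 = 0, which agrees with 1 − 1 + 0 = 0.

Hence the Betti numbers are b_0 = 1, b_1 = 1, b_2 = 0.

b_0 = 1, b_1 = 1, b_2 = 0.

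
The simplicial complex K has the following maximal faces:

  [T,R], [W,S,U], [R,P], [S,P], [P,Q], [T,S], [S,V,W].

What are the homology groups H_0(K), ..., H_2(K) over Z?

K has 8 vertices, 10 edges, 2 triangles.
rank ∂_0 = 0, rank ∂_1 = 7 ⇒ b_0 = 8 − 0 − 7 = 1; all invariant factors of ∂_1 are 1 so no torsion. So H_0 ≅ Z.
rank ∂_1 = 7, rank ∂_2 = 2 ⇒ b_1 = 10 − 7 − 2 = 1; all invariant factors of ∂_2 are 1 so no torsion. So H_1 ≅ Z.
rank ∂_2 = 2, rank ∂_3 = 0 ⇒ b_2 = 2 − 2 − 0 = 0. So H_2 ≅ 0.

H_0 ≅ Z,  H_1 ≅ Z,  H_2 = 0.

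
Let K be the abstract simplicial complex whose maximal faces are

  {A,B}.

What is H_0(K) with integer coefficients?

H_0 = Z.

We work with the vertex ordering A < B. The simplices of K, each written with vertices in increasing order, are:

  0-simplices (2): A, B
  1-simplices (1): AB

so the chain groups are C_0 ≅ Z^2, C_1 ≅ Z^1.

Boundary ∂_1: C_1 → C_0 sends each edge [p,q] (with p < q) to q − p. For instance
  ∂AB = B − A.
The 2×1 boundary matrix has rank 1 and Smith normal form diag(1).

Reading off H_k = ker ∂_k / im ∂_{k+1}:

  H_0: rank C_0 − rank ∂_1 = 2 − 1 = 1, and the invariant factors of ∂_1 are all 1, so H_0 = Z.

(K is a triangulation of the 1-simplex.)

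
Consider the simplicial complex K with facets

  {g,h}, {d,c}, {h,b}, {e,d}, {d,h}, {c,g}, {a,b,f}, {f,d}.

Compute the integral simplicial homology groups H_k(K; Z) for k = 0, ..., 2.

H_0 ≅ Z,  H_1 ≅ Z^2,  H_2 = 0.

Fix the vertex order a < b < c < d < e < f < g < h and write every simplex with vertices in increasing order. Then dim K = 2 and the simplices of K are:

  0-simplices (8): a, b, c, d, e, f, g, h
  1-simplices (10): ab, af, bf, bh, cd, cg, de, df, dh, gh
  2-simplices (1): abf

Hence C_0 ≅ Z^8, C_1 ≅ Z^10, C_2 ≅ Z^1.

The boundary map ∂_1: C_1 → C_0 sends each edge [p,q] (with p < q) to q − p. For instance
  ∂df = f − d.
This gives a 8×10 integer matrix of rank 7; reducing to Smith normal form yields diagonal entries (1,1,1,1,1,1,1).

Boundary ∂_2: C_2 → C_1 maps a triangle to the signed sum of its edges. For instance
  ∂abf = bf − af + ab.
The resulting 10×1 matrix has rank 1, and its Smith normal form has invariant factors (1).

Computing H_k = (kernel of ∂_k) / (image of ∂_{k+1}):

  H_0: rank C_0 − rank ∂_1 = 8 − 7 = 1, and the invariant factors of ∂_1 are all 1, so H_0 = Z.
  H_1: rank ker ∂_1 − rank ∂_2 = (10 − 7) − 1 = 2, and the invariant factors of ∂_2 are all 1, so H_1 = Z^2.
  H_2: rank ker ∂_2 − rank ∂_3 = (1 − 1) − 0 = 0, and there is no ∂_3, so H_2 = 0.

As a check, the Euler characteristic is 8 − 10 + 1 = -1, which agrees with 1 − 2 + 0 = -1.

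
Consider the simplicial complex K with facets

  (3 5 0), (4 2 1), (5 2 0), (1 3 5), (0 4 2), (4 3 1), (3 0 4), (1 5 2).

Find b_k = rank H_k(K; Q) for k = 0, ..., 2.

b_0 = 1, b_1 = 0, b_2 = 1.

K has 6 vertices, 12 edges, 8 triangles.
rank ∂_0 = 0, rank ∂_1 = 5 ⇒ b_0 = 6 − 0 − 5 = 1; all invariant factors of ∂_1 are 1 so no torsion. So H_0 = Z.
rank ∂_1 = 5, rank ∂_2 = 7 ⇒ b_1 = 12 − 5 − 7 = 0; all invariant factors of ∂_2 are 1 so no torsion. So H_1 = 0.
rank ∂_2 = 7, rank ∂_3 = 0 ⇒ b_2 = 8 − 7 − 0 = 1. So H_2 = Z.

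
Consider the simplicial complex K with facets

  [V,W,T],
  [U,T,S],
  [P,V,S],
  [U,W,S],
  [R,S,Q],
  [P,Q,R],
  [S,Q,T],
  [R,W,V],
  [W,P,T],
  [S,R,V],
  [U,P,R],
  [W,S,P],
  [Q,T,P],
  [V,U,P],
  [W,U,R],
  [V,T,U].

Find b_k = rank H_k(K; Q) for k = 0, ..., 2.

Take the total order P < Q < R < S < T < U < V < W on the vertex set. Then K (dimension 2) consists of the simplices:

  0-simplices (8): P, Q, R, S, T, U, V, W
  1-simplices (24): PQ, PR, PS, PT, PU, PV, PW, QR, QS, QT, RS, RU, RV, RW, ST, SU, SV, SW, TU, TV, TW, UV, UW, VW
  2-simplices (16): PQR, PQT, PRU, PSV, PSW, PTW, PUV, QRS, QST, RSV, RUW, RVW, STU, SUW, TUV, TVW

so the chain groups are C_0 ≅ Z^8, C_1 ≅ Z^24, C_2 ≅ Z^16.

∂_1: C_1 → C_0 sends each edge [p,q] (with p < q) to q − p. For instance
  ∂PV = V − P.
This gives a 8×24 integer matrix of rank 7; reducing to Smith normal form yields diagonal entries (1,1,1,1,1,1,1).

∂_2: C_2 → C_1 sends each 2-simplex [p,q,r] to [q,r] − [p,r] + [p,q]. For instance
  ∂PSV = SV − PV + PS,
  ∂PTW = TW − PW + PT.
The resulting 24×16 matrix has rank 15, and its Smith normal form has invariant factors (1,1,1,1,1,1,1,1,1,1,1,1,1,1,1).

Computing H_k = (kernel of ∂_k) / (image of ∂_{k+1}):

  H_0: rank C_0 − rank ∂_1 = 8 − 7 = 1, and the invariant factors of ∂_1 are all 1, so H_0 ≅ Z.
  H_1: rank ker ∂_1 − rank ∂_2 = (24 − 7) − 15 = 2, and the invariant factors of ∂_2 are all 1, so H_1 ≅ Z^2.
  H_2: rank ker ∂_2 − rank ∂_3 = (16 − 15) − 0 = 1, and there is no ∂_3, so H_2 ≅ Z.

Hence the Betti numbers are b_0 = 1, b_1 = 2, b_2 = 1.

b_0 = 1, b_1 = 2, b_2 = 1.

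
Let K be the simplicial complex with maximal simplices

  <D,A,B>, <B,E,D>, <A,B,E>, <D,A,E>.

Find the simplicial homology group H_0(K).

Fix the vertex order A < B < D < E and write every simplex with vertices in increasing order. Then dim K = 2 and the simplices of K are:

  0-simplices (4): A, B, D, E
  1-simplices (6): AB, AD, AE, BD, BE, DE
  2-simplices (4): ABD, ABE, ADE, BDE

giving chain groups C_0 ≅ Z^4, C_1 ≅ Z^6, C_2 ≅ Z^4.

The boundary map ∂_1: C_1 → C_0 sends each edge [p,q] (with p < q) to q − p. For instance
  ∂DE = E − D.
The 4×6 boundary matrix has rank 3 and Smith normal form diag(1,1,1).

Boundary ∂_2: C_2 → C_1 acts by ∂[p,q,r] = [q,r] − [p,r] + [p,q]. For instance
  ∂BDE = DE − BE + BD,
  ∂ABE = BE − AE + AB.
This gives a 6×4 integer matrix of rank 3; reducing to Smith normal form yields diagonal entries (1,1,1).

Reading off H_k = ker ∂_k / im ∂_{k+1}:

  H_0: rank C_0 − rank ∂_1 = 4 − 3 = 1, and the invariant factors of ∂_1 are all 1, so H_0 = Z.

H_0 ≅ Z.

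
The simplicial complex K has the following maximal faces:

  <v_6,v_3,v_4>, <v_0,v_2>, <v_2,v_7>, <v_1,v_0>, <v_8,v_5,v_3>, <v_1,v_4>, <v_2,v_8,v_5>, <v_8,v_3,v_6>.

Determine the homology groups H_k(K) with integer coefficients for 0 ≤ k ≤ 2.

We work with the vertex ordering v_0 < v_1 < v_2 < v_3 < v_4 < v_5 < v_6 < v_7 < v_8. The simplices of K, each written with vertices in increasing order, are:

  0-simplices (9): [v_0], [v_1], [v_2], [v_3], [v_4], [v_5], [v_6], [v_7], [v_8]
  1-simplices (13): [v_0,v_1], [v_0,v_2], [v_1,v_4], [v_2,v_5], [v_2,v_7], [v_2,v_8], [v_3,v_4], [v_3,v_5], [v_3,v_6], [v_3,v_8], [v_4,v_6], [v_5,v_8], [v_6,v_8]
  2-simplices (4): [v_2,v_5,v_8], [v_3,v_4,v_6], [v_3,v_5,v_8], [v_3,v_6,v_8]

giving chain groups C_0 ≅ Z^9, C_1 ≅ Z^13, C_2 ≅ Z^4.

∂_1: C_1 → C_0 is given by ∂[p,q] = [q] − [p]. For instance
  ∂[v_1,v_4] = [v_4] − [v_1].
This gives a 9×13 integer matrix of rank 8; reducing to Smith normal form yields diagonal entries (1,1,1,1,1,1,1,1).

The boundary map ∂_2: C_2 → C_1 acts by ∂[p,q,r] = [q,r] − [p,r] + [p,q]. For instance
  ∂[v_3,v_6,v_8] = [v_6,v_8] − [v_3,v_8] + [v_3,v_6],
  ∂[v_3,v_4,v_6] = [v_4,v_6] − [v_3,v_6] + [v_3,v_4].
This gives a 13×4 integer matrix of rank 4; reducing to Smith normal form yields diagonal entries (1,1,1,1).

Now H_k = ker ∂_k / im ∂_{k+1}, so:

  H_0: rank C_0 − rank ∂_1 = 9 − 8 = 1, and the invariant factors of ∂_1 are all 1, so H_0 = Z.
  H_1: rank ker ∂_1 − rank ∂_2 = (13 − 8) − 4 = 1, and the invariant factors of ∂_2 are all 1, so H_1 = Z.
  H_2: rank ker ∂_2 − rank ∂_3 = (4 − 4) − 0 = 0, and there is no ∂_3, so H_2 = 0.

H_0 = Z,  H_1 = Z,  H_2 = 0.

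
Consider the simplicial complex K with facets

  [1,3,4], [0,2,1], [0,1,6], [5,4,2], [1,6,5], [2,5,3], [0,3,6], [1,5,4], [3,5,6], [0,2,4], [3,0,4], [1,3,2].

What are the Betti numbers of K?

b_0 = 1, b_1 = 0, b_2 = 0.

We work with the vertex ordering 0 < 1 < 2 < 3 < 4 < 5 < 6. The simplices of K, each written with vertices in increasing order, are:

  0-simplices (7): [0], [1], [2], [3], [4], [5], [6]
  1-simplices (18): [0,1], [0,2], [0,3], [0,4], [0,6], [1,2], [1,3], [1,4], [1,5], [1,6], [2,3], [2,4], [2,5], [3,4], [3,5], [3,6], [4,5], [5,6]
  2-simplices (12): [0,1,2], [0,1,6], [0,2,4], [0,3,4], [0,3,6], [1,2,3], [1,3,4], [1,4,5], [1,5,6], [2,3,5], [2,4,5], [3,5,6]

giving chain groups C_0 ≅ Z^7, C_1 ≅ Z^18, C_2 ≅ Z^12.

Boundary ∂_1: C_1 → C_0 sends each edge [p,q] (with p < q) to q − p. For instance
  ∂[2,4] = [4] − [2].
The resulting 7×18 matrix has rank 6, and its Smith normal form has invariant factors (1,1,1,1,1,1).

Boundary ∂_2: C_2 → C_1 sends each 2-simplex [p,q,r] to [q,r] − [p,r] + [p,q]. For instance
  ∂[2,4,5] = [4,5] − [2,5] + [2,4],
  ∂[0,3,6] = [3,6] − [0,6] + [0,3].
As a 18×12 matrix over Z this has rank 12, with invariant factors (1,1,1,1,1,1,1,1,1,1,1,2).

Reading off H_k = ker ∂_k / im ∂_{k+1}:

  H_0: rank C_0 − rank ∂_1 = 7 − 6 = 1, and the invariant factors of ∂_1 are all 1, so H_0 = Z.
  H_1: rank ker ∂_1 − rank ∂_2 = (18 − 6) − 12 = 0, and ∂_2 has invariant factor 2 > 1, so H_1 = Z_2.
  H_2: rank ker ∂_2 − rank ∂_3 = (12 − 12) − 0 = 0, and there is no ∂_3, so H_2 = 0.

(K is a triangulation of the real projective plane RP^2.)

Hence the Betti numbers are b_0 = 1, b_1 = 0, b_2 = 0.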